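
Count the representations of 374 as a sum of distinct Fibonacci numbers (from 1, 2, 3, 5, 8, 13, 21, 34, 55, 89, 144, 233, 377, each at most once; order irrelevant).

Starting from the Zeckendorf form and repeatedly splitting a term F_k into F_{k−1} + F_{k−2} (when neither is already used) reaches every representation.
374 = 233+89+34+13+5 = 233+89+34+13+3+2 = 233+89+34+8+5+3+2 = 233+89+21+13+8+5+3+2 = … (2 more), for 6 in all.

6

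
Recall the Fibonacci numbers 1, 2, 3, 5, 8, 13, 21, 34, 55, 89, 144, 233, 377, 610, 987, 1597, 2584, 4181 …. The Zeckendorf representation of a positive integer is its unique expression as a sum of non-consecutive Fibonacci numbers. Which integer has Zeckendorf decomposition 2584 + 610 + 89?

2584 + 610 + 89 = 3283.

3283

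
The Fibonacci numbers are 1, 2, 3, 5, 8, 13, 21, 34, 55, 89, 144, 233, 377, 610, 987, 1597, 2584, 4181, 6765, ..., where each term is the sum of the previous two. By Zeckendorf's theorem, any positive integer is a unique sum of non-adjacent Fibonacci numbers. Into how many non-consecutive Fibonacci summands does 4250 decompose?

4

largest Fibonacci ≤ 4250 is 4181; 4250 − 4181 = 69
largest Fibonacci ≤ 69 is 55; 69 − 55 = 14
largest Fibonacci ≤ 14 is 13; 14 − 13 = 1
largest Fibonacci ≤ 1 is 1; 1 − 1 = 0
4250 = 4181 + 55 + 13 + 1, which has 4 terms.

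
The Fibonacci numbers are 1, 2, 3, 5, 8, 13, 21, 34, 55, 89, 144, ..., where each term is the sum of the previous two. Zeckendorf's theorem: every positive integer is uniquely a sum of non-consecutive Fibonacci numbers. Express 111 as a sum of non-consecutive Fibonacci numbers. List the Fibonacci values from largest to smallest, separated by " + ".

Repeatedly subtract the largest Fibonacci number that fits:
take 89 (≤ 111); 111 − 89 = 22
take 21 (≤ 22); 22 − 21 = 1
take 1 (≤ 1); 1 − 1 = 0
So 111 = 89 + 21 + 1, with no two terms consecutive in the sequence.

89 + 21 + 1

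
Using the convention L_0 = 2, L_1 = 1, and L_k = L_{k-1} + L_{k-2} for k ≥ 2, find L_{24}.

103682

Iterating the recurrence up to L_{16} = 2207 and L_{15} = 1364:
L_{17} = L_{16} + L_{15} = 2207 + 1364 = 3571
L_{18} = L_{17} + L_{16} = 3571 + 2207 = 5778
L_{19} = L_{18} + L_{17} = 5778 + 3571 = 9349
L_{20} = L_{19} + L_{18} = 9349 + 5778 = 15127
L_{21} = L_{20} + L_{19} = 15127 + 9349 = 24476
L_{22} = L_{21} + L_{20} = 24476 + 15127 = 39603
L_{23} = L_{22} + L_{21} = 39603 + 24476 = 64079
L_{24} = L_{23} + L_{22} = 64079 + 39603 = 103682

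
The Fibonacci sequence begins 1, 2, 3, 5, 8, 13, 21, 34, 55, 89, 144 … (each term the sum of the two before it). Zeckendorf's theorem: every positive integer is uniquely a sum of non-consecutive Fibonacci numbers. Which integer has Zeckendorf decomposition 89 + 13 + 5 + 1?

108

89 + 13 + 5 + 1 = 108.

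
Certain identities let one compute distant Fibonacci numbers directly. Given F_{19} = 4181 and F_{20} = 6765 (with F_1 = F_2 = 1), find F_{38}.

By the doubling identity F_{2k} = F_k(2F_{k+1} − F_k): F_{38} = 4181·(2·6765 − 4181) = 4181·9349 = 39088169.

39088169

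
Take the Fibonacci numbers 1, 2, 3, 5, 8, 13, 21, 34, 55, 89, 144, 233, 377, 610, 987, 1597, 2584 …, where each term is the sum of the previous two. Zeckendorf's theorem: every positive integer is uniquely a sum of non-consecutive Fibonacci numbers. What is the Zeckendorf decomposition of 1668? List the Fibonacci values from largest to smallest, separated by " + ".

1668: greatest Fibonacci not exceeding it is 1597, leaving 71
71: greatest Fibonacci not exceeding it is 55, leaving 16
16: greatest Fibonacci not exceeding it is 13, leaving 3
3: greatest Fibonacci not exceeding it is 3, leaving 0
So 1668 = 1597 + 55 + 13 + 3, with no two terms consecutive in the sequence.

1597 + 55 + 13 + 3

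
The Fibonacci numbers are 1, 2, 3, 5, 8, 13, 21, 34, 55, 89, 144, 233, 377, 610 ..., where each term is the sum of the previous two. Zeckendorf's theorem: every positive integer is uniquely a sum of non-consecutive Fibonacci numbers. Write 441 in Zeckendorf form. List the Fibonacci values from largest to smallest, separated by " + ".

377 ≤ 441 < 610, so take 377; remainder 64
55 ≤ 64 < 89, so take 55; remainder 9
8 ≤ 9 < 13, so take 8; remainder 1
1 ≤ 1 < 2, so take 1; remainder 0
So 441 = 377 + 55 + 8 + 1, with no two terms consecutive in the sequence.

377 + 55 + 8 + 1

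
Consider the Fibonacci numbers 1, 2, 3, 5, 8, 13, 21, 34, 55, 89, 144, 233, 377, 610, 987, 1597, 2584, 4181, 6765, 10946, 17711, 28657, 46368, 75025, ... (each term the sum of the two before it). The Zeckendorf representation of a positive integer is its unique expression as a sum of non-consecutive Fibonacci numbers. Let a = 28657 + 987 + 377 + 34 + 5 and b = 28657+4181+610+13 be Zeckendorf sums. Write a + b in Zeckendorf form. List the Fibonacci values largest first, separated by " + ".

The two numbers are 30060 and 33461, so their sum is 63521.
Greedy algorithm:
46368 ≤ 63521 < 75025, so take 46368; remainder 17153
10946 ≤ 17153 < 17711, so take 10946; remainder 6207
4181 ≤ 6207 < 6765, so take 4181; remainder 2026
1597 ≤ 2026 < 2584, so take 1597; remainder 429
377 ≤ 429 < 610, so take 377; remainder 52
34 ≤ 52 < 55, so take 34; remainder 18
13 ≤ 18 < 21, so take 13; remainder 5
5 ≤ 5 < 8, so take 5; remainder 0

46368 + 10946 + 4181 + 1597 + 377 + 34 + 13 + 5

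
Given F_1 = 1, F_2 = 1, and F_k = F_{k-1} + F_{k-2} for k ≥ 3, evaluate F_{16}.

Iterating the recurrence up to F_{11} = 89 and F_{10} = 55:
F_{12} = F_{11} + F_{10} = 89 + 55 = 144
F_{13} = F_{12} + F_{11} = 144 + 89 = 233
F_{14} = F_{13} + F_{12} = 233 + 144 = 377
F_{15} = F_{14} + F_{13} = 377 + 233 = 610
F_{16} = F_{15} + F_{14} = 610 + 377 = 987

987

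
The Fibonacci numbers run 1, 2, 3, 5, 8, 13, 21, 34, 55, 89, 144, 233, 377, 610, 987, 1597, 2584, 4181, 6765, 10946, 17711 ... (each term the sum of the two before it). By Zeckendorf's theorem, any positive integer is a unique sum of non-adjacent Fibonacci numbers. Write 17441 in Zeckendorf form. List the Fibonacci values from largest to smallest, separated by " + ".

10946 + 4181 + 1597 + 610 + 89 + 13 + 5

Greedily peel off the largest Fibonacci term at each step:
17441: greatest Fibonacci not exceeding it is 10946, leaving 6495
6495: greatest Fibonacci not exceeding it is 4181, leaving 2314
2314: greatest Fibonacci not exceeding it is 1597, leaving 717
717: greatest Fibonacci not exceeding it is 610, leaving 107
107: greatest Fibonacci not exceeding it is 89, leaving 18
18: greatest Fibonacci not exceeding it is 13, leaving 5
5: greatest Fibonacci not exceeding it is 5, leaving 0
So 17441 = 10946 + 4181 + 1597 + 610 + 89 + 13 + 5, with no two terms consecutive in the sequence.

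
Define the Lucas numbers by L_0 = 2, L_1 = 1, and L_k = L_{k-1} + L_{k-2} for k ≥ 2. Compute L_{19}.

Iterating the recurrence up to L_{11} = 199 and L_{10} = 123:
L_{12} = L_{11} + L_{10} = 199 + 123 = 322
L_{13} = L_{12} + L_{11} = 322 + 199 = 521
L_{14} = L_{13} + L_{12} = 521 + 322 = 843
L_{15} = L_{14} + L_{13} = 843 + 521 = 1364
L_{16} = L_{15} + L_{14} = 1364 + 843 = 2207
L_{17} = L_{16} + L_{15} = 2207 + 1364 = 3571
L_{18} = L_{17} + L_{16} = 3571 + 2207 = 5778
L_{19} = L_{18} + L_{17} = 5778 + 3571 = 9349

9349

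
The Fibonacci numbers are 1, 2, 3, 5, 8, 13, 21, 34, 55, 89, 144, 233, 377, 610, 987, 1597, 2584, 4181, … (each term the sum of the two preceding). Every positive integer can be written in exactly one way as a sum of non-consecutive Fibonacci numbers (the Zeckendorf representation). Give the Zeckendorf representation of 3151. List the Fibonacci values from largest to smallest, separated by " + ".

largest Fibonacci ≤ 3151 is 2584; 3151 − 2584 = 567
largest Fibonacci ≤ 567 is 377; 567 − 377 = 190
largest Fibonacci ≤ 190 is 144; 190 − 144 = 46
largest Fibonacci ≤ 46 is 34; 46 − 34 = 12
largest Fibonacci ≤ 12 is 8; 12 − 8 = 4
largest Fibonacci ≤ 4 is 3; 4 − 3 = 1
largest Fibonacci ≤ 1 is 1; 1 − 1 = 0
So 3151 = 2584 + 377 + 144 + 34 + 8 + 3 + 1, with no two terms consecutive in the sequence.

2584 + 377 + 144 + 34 + 8 + 3 + 1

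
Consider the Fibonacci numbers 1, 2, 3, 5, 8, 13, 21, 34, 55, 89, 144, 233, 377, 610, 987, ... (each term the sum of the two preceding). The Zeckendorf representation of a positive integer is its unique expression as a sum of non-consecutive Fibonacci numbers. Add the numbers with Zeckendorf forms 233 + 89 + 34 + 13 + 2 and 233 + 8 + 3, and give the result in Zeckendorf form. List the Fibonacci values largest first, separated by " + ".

610 + 5

The two numbers are 371 and 244, so their sum is 615.
subtract 610 from 615: 5 remains
subtract 5 from 5: 0 remains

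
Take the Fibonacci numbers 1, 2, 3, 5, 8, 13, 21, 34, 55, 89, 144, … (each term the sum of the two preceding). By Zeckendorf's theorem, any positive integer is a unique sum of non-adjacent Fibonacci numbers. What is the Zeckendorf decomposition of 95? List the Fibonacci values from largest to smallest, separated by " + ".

89 + 5 + 1

Greedy algorithm:
89 ≤ 95 < 144, so take 89; remainder 6
5 ≤ 6 < 8, so take 5; remainder 1
1 ≤ 1 < 2, so take 1; remainder 0
So 95 = 89 + 5 + 1, with no two terms consecutive in the sequence.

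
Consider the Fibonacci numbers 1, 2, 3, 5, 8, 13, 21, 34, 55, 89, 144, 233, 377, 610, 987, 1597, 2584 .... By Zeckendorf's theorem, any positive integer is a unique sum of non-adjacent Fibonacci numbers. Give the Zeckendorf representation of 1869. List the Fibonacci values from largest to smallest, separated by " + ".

take 1597 (≤ 1869); 1869 − 1597 = 272
take 233 (≤ 272); 272 − 233 = 39
take 34 (≤ 39); 39 − 34 = 5
take 5 (≤ 5); 5 − 5 = 0
So 1869 = 1597 + 233 + 34 + 5, with no two terms consecutive in the sequence.

1597 + 233 + 34 + 5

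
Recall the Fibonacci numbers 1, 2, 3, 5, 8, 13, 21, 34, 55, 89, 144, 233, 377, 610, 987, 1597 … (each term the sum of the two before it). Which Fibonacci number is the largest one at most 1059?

987

987 ≤ 1059 < 1597, so the largest Fibonacci number not exceeding 1059 is 987.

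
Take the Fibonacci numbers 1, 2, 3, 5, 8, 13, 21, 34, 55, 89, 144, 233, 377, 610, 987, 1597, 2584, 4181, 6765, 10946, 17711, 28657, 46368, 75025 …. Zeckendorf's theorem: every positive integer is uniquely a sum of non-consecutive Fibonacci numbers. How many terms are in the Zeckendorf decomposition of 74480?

8

Repeatedly subtract the largest Fibonacci number that fits:
subtract 46368 from 74480: 28112 remains
subtract 17711 from 28112: 10401 remains
subtract 6765 from 10401: 3636 remains
subtract 2584 from 3636: 1052 remains
subtract 987 from 1052: 65 remains
subtract 55 from 65: 10 remains
subtract 8 from 10: 2 remains
subtract 2 from 2: 0 remains
74480 = 46368 + 17711 + 6765 + 2584 + 987 + 55 + 8 + 2, which has 8 terms.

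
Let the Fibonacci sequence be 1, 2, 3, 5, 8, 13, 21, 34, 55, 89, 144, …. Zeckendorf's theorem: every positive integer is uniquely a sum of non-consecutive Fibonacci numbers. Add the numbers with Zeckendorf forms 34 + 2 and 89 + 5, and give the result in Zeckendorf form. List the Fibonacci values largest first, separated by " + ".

89 + 34 + 5 + 2

The two numbers are 36 and 94, so their sum is 130.
Greedily peel off the largest Fibonacci term at each step:
130 − 89 = 41
41 − 34 = 7
7 − 5 = 2
2 − 2 = 0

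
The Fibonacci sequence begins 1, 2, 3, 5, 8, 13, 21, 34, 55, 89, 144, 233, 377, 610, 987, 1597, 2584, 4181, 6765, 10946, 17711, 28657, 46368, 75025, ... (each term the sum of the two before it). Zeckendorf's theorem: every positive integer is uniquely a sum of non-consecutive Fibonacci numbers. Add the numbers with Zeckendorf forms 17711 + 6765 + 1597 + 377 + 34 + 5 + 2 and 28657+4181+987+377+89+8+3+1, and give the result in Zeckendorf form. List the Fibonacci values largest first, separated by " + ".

The two numbers are 26491 and 34303, so their sum is 60794.
Greedily peel off the largest Fibonacci term at each step:
46368 ≤ 60794 < 75025, so take 46368; remainder 14426
10946 ≤ 14426 < 17711, so take 10946; remainder 3480
2584 ≤ 3480 < 4181, so take 2584; remainder 896
610 ≤ 896 < 987, so take 610; remainder 286
233 ≤ 286 < 377, so take 233; remainder 53
34 ≤ 53 < 55, so take 34; remainder 19
13 ≤ 19 < 21, so take 13; remainder 6
5 ≤ 6 < 8, so take 5; remainder 1
1 ≤ 1 < 2, so take 1; remainder 0

46368 + 10946 + 2584 + 610 + 233 + 34 + 13 + 5 + 1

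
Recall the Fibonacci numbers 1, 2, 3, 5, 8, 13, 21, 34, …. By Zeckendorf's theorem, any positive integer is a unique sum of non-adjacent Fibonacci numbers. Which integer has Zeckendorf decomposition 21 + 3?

24

21 + 3 = 24.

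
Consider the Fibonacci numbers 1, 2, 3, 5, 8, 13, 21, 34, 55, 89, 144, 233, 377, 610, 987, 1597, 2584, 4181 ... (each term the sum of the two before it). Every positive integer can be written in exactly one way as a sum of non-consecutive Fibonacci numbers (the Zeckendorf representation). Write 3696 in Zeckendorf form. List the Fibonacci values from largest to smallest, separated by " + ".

3696: greatest Fibonacci not exceeding it is 2584, leaving 1112
1112: greatest Fibonacci not exceeding it is 987, leaving 125
125: greatest Fibonacci not exceeding it is 89, leaving 36
36: greatest Fibonacci not exceeding it is 34, leaving 2
2: greatest Fibonacci not exceeding it is 2, leaving 0
So 3696 = 2584 + 987 + 89 + 34 + 2, with no two terms consecutive in the sequence.

2584 + 987 + 89 + 34 + 2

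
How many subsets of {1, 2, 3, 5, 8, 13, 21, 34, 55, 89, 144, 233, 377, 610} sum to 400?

Each representation comes from the Zeckendorf form by replacing some F_k with F_{k−1} + F_{k−2} where possible.
400 = 377+21+2 = 377+13+8+2 = 233+144+21+2 = … (8 more), for 11 in all.

11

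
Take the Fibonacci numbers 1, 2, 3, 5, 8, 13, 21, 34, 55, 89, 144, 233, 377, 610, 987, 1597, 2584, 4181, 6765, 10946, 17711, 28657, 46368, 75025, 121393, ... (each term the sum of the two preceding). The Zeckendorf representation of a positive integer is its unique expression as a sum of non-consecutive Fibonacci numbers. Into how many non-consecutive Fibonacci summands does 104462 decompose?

6

75025 ≤ 104462 < 121393, so take 75025; remainder 29437
28657 ≤ 29437 < 46368, so take 28657; remainder 780
610 ≤ 780 < 987, so take 610; remainder 170
144 ≤ 170 < 233, so take 144; remainder 26
21 ≤ 26 < 34, so take 21; remainder 5
5 ≤ 5 < 8, so take 5; remainder 0
104462 = 75025 + 28657 + 610 + 144 + 21 + 5, which has 6 terms.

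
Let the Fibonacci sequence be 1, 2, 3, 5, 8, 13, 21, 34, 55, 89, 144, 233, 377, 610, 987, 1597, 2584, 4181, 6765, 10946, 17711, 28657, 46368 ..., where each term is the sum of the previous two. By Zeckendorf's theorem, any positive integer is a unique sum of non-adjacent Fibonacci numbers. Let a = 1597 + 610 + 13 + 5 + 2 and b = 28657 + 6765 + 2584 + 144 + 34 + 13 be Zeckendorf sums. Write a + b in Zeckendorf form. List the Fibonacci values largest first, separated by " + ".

The two numbers are 2227 and 38197, so their sum is 40424.
40424: greatest Fibonacci not exceeding it is 28657, leaving 11767
11767: greatest Fibonacci not exceeding it is 10946, leaving 821
821: greatest Fibonacci not exceeding it is 610, leaving 211
211: greatest Fibonacci not exceeding it is 144, leaving 67
67: greatest Fibonacci not exceeding it is 55, leaving 12
12: greatest Fibonacci not exceeding it is 8, leaving 4
4: greatest Fibonacci not exceeding it is 3, leaving 1
1: greatest Fibonacci not exceeding it is 1, leaving 0

28657 + 10946 + 610 + 144 + 55 + 8 + 3 + 1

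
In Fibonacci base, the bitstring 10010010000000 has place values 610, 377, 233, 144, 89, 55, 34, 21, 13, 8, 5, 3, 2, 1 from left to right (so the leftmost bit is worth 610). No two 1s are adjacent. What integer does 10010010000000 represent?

788

Summing the place values of the 1 bits: 610 + 144 + 34 = 788.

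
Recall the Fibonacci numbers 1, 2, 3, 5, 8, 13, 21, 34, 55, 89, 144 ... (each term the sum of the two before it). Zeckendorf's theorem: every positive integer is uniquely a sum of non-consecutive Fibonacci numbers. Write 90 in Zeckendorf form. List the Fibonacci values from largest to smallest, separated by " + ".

largest Fibonacci ≤ 90 is 89; 90 − 89 = 1
largest Fibonacci ≤ 1 is 1; 1 − 1 = 0
So 90 = 89 + 1, with no two terms consecutive in the sequence.

89 + 1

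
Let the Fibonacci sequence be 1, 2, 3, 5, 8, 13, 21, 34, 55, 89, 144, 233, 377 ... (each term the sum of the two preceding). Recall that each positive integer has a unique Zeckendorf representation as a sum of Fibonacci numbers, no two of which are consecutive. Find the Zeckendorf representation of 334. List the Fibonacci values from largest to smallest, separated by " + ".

233 + 89 + 8 + 3 + 1

subtract 233 from 334: 101 remains
subtract 89 from 101: 12 remains
subtract 8 from 12: 4 remains
subtract 3 from 4: 1 remains
subtract 1 from 1: 0 remains
So 334 = 233 + 89 + 8 + 3 + 1, with no two terms consecutive in the sequence.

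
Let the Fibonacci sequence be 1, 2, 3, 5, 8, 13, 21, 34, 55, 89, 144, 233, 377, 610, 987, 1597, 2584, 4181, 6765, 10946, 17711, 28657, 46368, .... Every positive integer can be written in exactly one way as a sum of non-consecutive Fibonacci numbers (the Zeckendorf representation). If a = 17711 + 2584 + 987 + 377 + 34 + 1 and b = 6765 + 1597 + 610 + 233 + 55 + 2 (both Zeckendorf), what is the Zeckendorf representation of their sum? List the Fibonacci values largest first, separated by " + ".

28657 + 1597 + 610 + 89 + 3

The two numbers are 21694 and 9262, so their sum is 30956.
subtract 28657 from 30956: 2299 remains
subtract 1597 from 2299: 702 remains
subtract 610 from 702: 92 remains
subtract 89 from 92: 3 remains
subtract 3 from 3: 0 remains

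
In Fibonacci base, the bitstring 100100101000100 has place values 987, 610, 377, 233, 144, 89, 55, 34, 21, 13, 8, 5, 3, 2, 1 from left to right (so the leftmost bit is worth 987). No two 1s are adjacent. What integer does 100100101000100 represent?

Summing the place values of the 1 bits: 987 + 233 + 55 + 21 + 3 = 1299.

1299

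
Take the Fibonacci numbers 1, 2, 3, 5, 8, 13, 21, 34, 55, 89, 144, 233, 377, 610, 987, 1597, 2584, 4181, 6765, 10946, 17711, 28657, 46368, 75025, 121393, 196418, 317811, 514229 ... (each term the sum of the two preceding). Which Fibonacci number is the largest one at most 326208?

317811

317811 ≤ 326208 < 514229, so the largest Fibonacci number not exceeding 326208 is 317811.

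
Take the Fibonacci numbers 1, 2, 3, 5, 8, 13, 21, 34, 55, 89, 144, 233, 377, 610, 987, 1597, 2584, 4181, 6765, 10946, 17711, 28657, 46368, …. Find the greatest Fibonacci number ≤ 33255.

28657

28657 ≤ 33255 < 46368, so the largest Fibonacci number not exceeding 33255 is 28657.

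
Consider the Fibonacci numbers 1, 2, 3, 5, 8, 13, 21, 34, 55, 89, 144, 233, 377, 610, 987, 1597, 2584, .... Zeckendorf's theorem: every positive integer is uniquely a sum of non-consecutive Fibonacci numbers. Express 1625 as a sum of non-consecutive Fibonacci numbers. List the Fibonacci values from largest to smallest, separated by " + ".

1597 + 21 + 5 + 2

Greedy algorithm:
1597 ≤ 1625 < 2584, so take 1597; remainder 28
21 ≤ 28 < 34, so take 21; remainder 7
5 ≤ 7 < 8, so take 5; remainder 2
2 ≤ 2 < 3, so take 2; remainder 0
So 1625 = 1597 + 21 + 5 + 2, with no two terms consecutive in the sequence.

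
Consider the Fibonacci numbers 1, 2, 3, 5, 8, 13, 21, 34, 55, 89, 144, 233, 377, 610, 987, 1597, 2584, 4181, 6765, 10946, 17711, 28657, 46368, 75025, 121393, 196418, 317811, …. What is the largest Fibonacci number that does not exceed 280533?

196418

196418 ≤ 280533 < 317811, so the largest Fibonacci number not exceeding 280533 is 196418.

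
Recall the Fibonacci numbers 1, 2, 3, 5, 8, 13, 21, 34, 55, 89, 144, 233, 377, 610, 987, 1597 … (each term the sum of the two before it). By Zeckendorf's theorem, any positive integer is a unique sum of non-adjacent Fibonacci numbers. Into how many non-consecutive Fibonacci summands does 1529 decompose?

Repeatedly subtract the largest Fibonacci number that fits:
take 987 (≤ 1529); 1529 − 987 = 542
take 377 (≤ 542); 542 − 377 = 165
take 144 (≤ 165); 165 − 144 = 21
take 21 (≤ 21); 21 − 21 = 0
1529 = 987 + 377 + 144 + 21, which has 4 terms.

4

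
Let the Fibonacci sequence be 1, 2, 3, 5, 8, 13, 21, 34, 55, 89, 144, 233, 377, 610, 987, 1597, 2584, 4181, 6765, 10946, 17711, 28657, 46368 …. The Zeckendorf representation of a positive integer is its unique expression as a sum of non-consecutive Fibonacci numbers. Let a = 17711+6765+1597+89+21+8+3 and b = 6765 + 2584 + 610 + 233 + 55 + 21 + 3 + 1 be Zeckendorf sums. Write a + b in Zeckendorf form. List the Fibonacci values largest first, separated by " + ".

28657 + 6765 + 987 + 55 + 2

The two numbers are 26194 and 10272, so their sum is 36466.
Repeatedly subtract the largest Fibonacci number that fits:
28657 ≤ 36466 < 46368, so take 28657; remainder 7809
6765 ≤ 7809 < 10946, so take 6765; remainder 1044
987 ≤ 1044 < 1597, so take 987; remainder 57
55 ≤ 57 < 89, so take 55; remainder 2
2 ≤ 2 < 3, so take 2; remainder 0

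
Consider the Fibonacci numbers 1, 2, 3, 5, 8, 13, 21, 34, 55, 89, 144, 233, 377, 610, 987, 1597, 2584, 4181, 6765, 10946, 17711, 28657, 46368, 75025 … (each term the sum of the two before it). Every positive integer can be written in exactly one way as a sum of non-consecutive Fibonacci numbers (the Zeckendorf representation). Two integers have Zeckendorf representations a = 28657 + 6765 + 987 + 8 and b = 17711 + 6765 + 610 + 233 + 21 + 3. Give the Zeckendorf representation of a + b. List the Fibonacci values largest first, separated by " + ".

46368 + 10946 + 4181 + 233 + 21 + 8 + 3

The two numbers are 36417 and 25343, so their sum is 61760.
Greedily peel off the largest Fibonacci term at each step:
subtract 46368 from 61760: 15392 remains
subtract 10946 from 15392: 4446 remains
subtract 4181 from 4446: 265 remains
subtract 233 from 265: 32 remains
subtract 21 from 32: 11 remains
subtract 8 from 11: 3 remains
subtract 3 from 3: 0 remains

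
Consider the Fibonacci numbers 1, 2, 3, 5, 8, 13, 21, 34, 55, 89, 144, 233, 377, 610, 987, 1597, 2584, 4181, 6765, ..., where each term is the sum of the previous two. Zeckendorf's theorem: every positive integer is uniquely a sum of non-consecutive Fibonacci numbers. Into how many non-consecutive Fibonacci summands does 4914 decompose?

Greedily peel off the largest Fibonacci term at each step:
subtract 4181 from 4914: 733 remains
subtract 610 from 733: 123 remains
subtract 89 from 123: 34 remains
subtract 34 from 34: 0 remains
4914 = 4181 + 610 + 89 + 34, which has 4 terms.

4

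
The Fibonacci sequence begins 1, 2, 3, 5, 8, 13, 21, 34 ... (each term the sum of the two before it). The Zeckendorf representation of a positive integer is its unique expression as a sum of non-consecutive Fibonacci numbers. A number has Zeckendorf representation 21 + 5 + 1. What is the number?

21 + 5 + 1 = 27.

27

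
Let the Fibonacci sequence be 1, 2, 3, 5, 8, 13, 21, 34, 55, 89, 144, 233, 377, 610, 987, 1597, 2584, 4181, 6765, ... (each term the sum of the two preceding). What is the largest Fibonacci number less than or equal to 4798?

4181 ≤ 4798 < 6765, so the largest Fibonacci number not exceeding 4798 is 4181.

4181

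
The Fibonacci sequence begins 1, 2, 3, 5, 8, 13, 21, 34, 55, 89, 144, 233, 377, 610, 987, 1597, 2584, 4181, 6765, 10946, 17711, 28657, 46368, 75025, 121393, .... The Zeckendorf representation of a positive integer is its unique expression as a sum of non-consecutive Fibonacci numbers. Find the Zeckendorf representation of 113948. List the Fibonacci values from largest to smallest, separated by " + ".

75025 + 28657 + 6765 + 2584 + 610 + 233 + 55 + 13 + 5 + 1

largest Fibonacci ≤ 113948 is 75025; 113948 − 75025 = 38923
largest Fibonacci ≤ 38923 is 28657; 38923 − 28657 = 10266
largest Fibonacci ≤ 10266 is 6765; 10266 − 6765 = 3501
largest Fibonacci ≤ 3501 is 2584; 3501 − 2584 = 917
largest Fibonacci ≤ 917 is 610; 917 − 610 = 307
largest Fibonacci ≤ 307 is 233; 307 − 233 = 74
largest Fibonacci ≤ 74 is 55; 74 − 55 = 19
largest Fibonacci ≤ 19 is 13; 19 − 13 = 6
largest Fibonacci ≤ 6 is 5; 6 − 5 = 1
largest Fibonacci ≤ 1 is 1; 1 − 1 = 0
So 113948 = 75025 + 28657 + 6765 + 2584 + 610 + 233 + 55 + 13 + 5 + 1, with no two terms consecutive in the sequence.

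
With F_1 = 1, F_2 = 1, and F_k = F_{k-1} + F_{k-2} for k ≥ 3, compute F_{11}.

89

Iterating the recurrence up to F_{7} = 13 and F_{6} = 8:
F_{8} = F_{7} + F_{6} = 13 + 8 = 21
F_{9} = F_{8} + F_{7} = 21 + 13 = 34
F_{10} = F_{9} + F_{8} = 34 + 21 = 55
F_{11} = F_{10} + F_{9} = 55 + 34 = 89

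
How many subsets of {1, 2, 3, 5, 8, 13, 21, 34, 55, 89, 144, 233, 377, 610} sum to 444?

5

444 = 377+55+8+3+1 = 377+34+21+8+3+1 = 233+144+55+8+3+1 = … (2 more), for 5 in all.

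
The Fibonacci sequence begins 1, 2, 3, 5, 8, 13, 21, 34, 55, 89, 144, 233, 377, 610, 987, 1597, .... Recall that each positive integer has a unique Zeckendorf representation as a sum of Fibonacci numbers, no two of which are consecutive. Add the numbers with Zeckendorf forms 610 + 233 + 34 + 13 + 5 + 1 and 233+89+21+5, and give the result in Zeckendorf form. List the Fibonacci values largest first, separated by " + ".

987 + 233 + 21 + 3

The two numbers are 896 and 348, so their sum is 1244.
Repeatedly subtract the largest Fibonacci number that fits:
largest Fibonacci ≤ 1244 is 987; 1244 − 987 = 257
largest Fibonacci ≤ 257 is 233; 257 − 233 = 24
largest Fibonacci ≤ 24 is 21; 24 − 21 = 3
largest Fibonacci ≤ 3 is 3; 3 − 3 = 0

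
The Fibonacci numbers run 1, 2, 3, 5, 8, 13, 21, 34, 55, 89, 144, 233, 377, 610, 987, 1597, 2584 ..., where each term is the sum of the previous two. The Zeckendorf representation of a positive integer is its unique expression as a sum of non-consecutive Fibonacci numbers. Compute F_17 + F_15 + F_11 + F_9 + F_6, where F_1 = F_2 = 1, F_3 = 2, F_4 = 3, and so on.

F_17 + F_15 + F_11 + F_9 + F_6 = 1597 + 610 + 89 + 34 + 8 = 2338.

2338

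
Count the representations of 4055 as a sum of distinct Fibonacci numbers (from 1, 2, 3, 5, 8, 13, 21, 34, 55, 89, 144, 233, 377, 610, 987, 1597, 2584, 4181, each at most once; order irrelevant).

28

4055 = 2584+987+377+89+13+5 = 2584+987+377+89+13+3+2 = 2584+987+377+55+34+13+5 = … (25 more), for 28 in all.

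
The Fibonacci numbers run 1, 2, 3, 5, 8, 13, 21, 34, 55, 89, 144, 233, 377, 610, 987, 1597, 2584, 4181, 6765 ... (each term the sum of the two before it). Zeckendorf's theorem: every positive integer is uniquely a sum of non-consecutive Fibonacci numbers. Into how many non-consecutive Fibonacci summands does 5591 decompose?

7

Greedily peel off the largest Fibonacci term at each step:
largest Fibonacci ≤ 5591 is 4181; 5591 − 4181 = 1410
largest Fibonacci ≤ 1410 is 987; 1410 − 987 = 423
largest Fibonacci ≤ 423 is 377; 423 − 377 = 46
largest Fibonacci ≤ 46 is 34; 46 − 34 = 12
largest Fibonacci ≤ 12 is 8; 12 − 8 = 4
largest Fibonacci ≤ 4 is 3; 4 − 3 = 1
largest Fibonacci ≤ 1 is 1; 1 − 1 = 0
5591 = 4181 + 987 + 377 + 34 + 8 + 3 + 1, which has 7 terms.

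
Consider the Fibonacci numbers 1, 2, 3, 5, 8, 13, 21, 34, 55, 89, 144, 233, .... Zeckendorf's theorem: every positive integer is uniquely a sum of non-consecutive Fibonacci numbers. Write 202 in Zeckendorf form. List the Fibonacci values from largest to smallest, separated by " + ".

144 + 55 + 3

202: greatest Fibonacci not exceeding it is 144, leaving 58
58: greatest Fibonacci not exceeding it is 55, leaving 3
3: greatest Fibonacci not exceeding it is 3, leaving 0
So 202 = 144 + 55 + 3, with no two terms consecutive in the sequence.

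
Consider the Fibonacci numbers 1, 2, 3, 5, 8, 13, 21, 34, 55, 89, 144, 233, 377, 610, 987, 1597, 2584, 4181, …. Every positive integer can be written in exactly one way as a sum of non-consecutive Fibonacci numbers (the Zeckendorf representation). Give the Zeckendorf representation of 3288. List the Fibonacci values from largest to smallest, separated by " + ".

Greedy algorithm:
subtract 2584 from 3288: 704 remains
subtract 610 from 704: 94 remains
subtract 89 from 94: 5 remains
subtract 5 from 5: 0 remains
So 3288 = 2584 + 610 + 89 + 5, with no two terms consecutive in the sequence.

2584 + 610 + 89 + 5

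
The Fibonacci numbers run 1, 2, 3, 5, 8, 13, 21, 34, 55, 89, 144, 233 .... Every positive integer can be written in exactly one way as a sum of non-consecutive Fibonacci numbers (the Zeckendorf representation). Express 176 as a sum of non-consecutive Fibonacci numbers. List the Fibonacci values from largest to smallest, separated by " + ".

subtract 144 from 176: 32 remains
subtract 21 from 32: 11 remains
subtract 8 from 11: 3 remains
subtract 3 from 3: 0 remains
So 176 = 144 + 21 + 8 + 3, with no two terms consecutive in the sequence.

144 + 21 + 8 + 3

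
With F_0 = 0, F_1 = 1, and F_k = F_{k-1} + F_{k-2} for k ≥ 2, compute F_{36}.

Iterating the recurrence up to F_{29} = 514229 and F_{28} = 317811:
F_{30} = F_{29} + F_{28} = 514229 + 317811 = 832040
F_{31} = F_{30} + F_{29} = 832040 + 514229 = 1346269
F_{32} = F_{31} + F_{30} = 1346269 + 832040 = 2178309
F_{33} = F_{32} + F_{31} = 2178309 + 1346269 = 3524578
F_{34} = F_{33} + F_{32} = 3524578 + 2178309 = 5702887
F_{35} = F_{34} + F_{33} = 5702887 + 3524578 = 9227465
F_{36} = F_{35} + F_{34} = 9227465 + 5702887 = 14930352

14930352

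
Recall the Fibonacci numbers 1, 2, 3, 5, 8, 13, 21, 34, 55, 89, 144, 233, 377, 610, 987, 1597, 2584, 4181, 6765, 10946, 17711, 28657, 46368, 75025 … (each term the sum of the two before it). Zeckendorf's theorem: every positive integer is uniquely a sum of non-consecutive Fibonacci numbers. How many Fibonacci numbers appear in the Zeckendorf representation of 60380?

46368 ≤ 60380 < 75025, so take 46368; remainder 14012
10946 ≤ 14012 < 17711, so take 10946; remainder 3066
2584 ≤ 3066 < 4181, so take 2584; remainder 482
377 ≤ 482 < 610, so take 377; remainder 105
89 ≤ 105 < 144, so take 89; remainder 16
13 ≤ 16 < 21, so take 13; remainder 3
3 ≤ 3 < 5, so take 3; remainder 0
60380 = 46368 + 10946 + 2584 + 377 + 89 + 13 + 3, which has 7 terms.

7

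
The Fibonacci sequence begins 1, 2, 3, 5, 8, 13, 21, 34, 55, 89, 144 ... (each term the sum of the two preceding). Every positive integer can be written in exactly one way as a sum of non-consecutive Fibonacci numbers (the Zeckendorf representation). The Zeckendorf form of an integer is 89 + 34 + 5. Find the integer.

89 + 34 + 5 = 128.

128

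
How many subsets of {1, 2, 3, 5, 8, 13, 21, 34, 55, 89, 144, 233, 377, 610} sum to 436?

Each representation comes from the Zeckendorf form by replacing some F_k with F_{k−1} + F_{k−2} where possible.
436 = 377+55+3+1 = 377+34+21+3+1 = 233+144+55+3+1 = … (5 more), for 8 in all.

8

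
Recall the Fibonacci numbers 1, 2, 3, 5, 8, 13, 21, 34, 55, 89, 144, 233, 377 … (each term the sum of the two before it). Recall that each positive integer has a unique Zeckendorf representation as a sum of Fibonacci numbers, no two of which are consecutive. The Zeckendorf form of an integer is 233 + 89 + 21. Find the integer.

343

233 + 89 + 21 = 343.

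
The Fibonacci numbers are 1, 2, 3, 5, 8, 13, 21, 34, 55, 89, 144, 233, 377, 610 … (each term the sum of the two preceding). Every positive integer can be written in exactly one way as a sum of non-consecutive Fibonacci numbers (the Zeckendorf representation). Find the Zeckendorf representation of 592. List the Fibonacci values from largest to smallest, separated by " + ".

377 + 144 + 55 + 13 + 3

largest Fibonacci ≤ 592 is 377; 592 − 377 = 215
largest Fibonacci ≤ 215 is 144; 215 − 144 = 71
largest Fibonacci ≤ 71 is 55; 71 − 55 = 16
largest Fibonacci ≤ 16 is 13; 16 − 13 = 3
largest Fibonacci ≤ 3 is 3; 3 − 3 = 0
So 592 = 377 + 144 + 55 + 13 + 3, with no two terms consecutive in the sequence.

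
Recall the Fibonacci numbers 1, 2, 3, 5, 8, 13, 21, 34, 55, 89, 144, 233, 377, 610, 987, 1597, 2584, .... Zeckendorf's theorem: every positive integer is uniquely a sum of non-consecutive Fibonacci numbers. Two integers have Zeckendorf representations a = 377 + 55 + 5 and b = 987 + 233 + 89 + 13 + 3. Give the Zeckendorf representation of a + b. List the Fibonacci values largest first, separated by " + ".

1597 + 144 + 21

The two numbers are 437 and 1325, so their sum is 1762.
Greedily peel off the largest Fibonacci term at each step:
1597 ≤ 1762 < 2584, so take 1597; remainder 165
144 ≤ 165 < 233, so take 144; remainder 21
21 ≤ 21 < 34, so take 21; remainder 0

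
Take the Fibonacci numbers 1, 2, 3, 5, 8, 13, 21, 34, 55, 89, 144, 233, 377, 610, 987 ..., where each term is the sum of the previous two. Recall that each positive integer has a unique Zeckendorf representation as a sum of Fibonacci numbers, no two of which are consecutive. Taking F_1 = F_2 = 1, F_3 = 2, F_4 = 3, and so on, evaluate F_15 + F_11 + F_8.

720

F_15 + F_11 + F_8 = 610 + 89 + 21 = 720.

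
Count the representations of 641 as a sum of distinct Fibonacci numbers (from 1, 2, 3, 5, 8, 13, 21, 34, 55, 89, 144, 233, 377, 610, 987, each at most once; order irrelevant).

Starting from the Zeckendorf form and repeatedly splitting a term F_k into F_{k−1} + F_{k−2} (when neither is already used) reaches every representation.
641 = 610+21+8+2 = 610+21+5+3+2 = 377+233+21+8+2 = 610+13+8+5+3+2 = 377+233+21+5+3+2 = … (7 more), for 12 in all.

12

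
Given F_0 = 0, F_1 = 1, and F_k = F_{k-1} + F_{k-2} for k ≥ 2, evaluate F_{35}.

9227465

Iterating the recurrence up to F_{28} = 317811 and F_{27} = 196418:
F_{29} = F_{28} + F_{27} = 317811 + 196418 = 514229
F_{30} = F_{29} + F_{28} = 514229 + 317811 = 832040
F_{31} = F_{30} + F_{29} = 832040 + 514229 = 1346269
F_{32} = F_{31} + F_{30} = 1346269 + 832040 = 2178309
F_{33} = F_{32} + F_{31} = 2178309 + 1346269 = 3524578
F_{34} = F_{33} + F_{32} = 3524578 + 2178309 = 5702887
F_{35} = F_{34} + F_{33} = 5702887 + 3524578 = 9227465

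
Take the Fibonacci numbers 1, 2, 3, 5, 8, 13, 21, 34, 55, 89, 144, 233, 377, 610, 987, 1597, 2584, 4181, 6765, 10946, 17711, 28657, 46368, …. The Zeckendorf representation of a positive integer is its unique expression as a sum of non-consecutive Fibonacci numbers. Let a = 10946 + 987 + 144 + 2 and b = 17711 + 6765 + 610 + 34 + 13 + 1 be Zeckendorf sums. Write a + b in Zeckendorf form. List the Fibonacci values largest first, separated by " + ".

The two numbers are 12079 and 25134, so their sum is 37213.
Greedily peel off the largest Fibonacci term at each step:
take 28657 (≤ 37213); 37213 − 28657 = 8556
take 6765 (≤ 8556); 8556 − 6765 = 1791
take 1597 (≤ 1791); 1791 − 1597 = 194
take 144 (≤ 194); 194 − 144 = 50
take 34 (≤ 50); 50 − 34 = 16
take 13 (≤ 16); 16 − 13 = 3
take 3 (≤ 3); 3 − 3 = 0

28657 + 6765 + 1597 + 144 + 34 + 13 + 3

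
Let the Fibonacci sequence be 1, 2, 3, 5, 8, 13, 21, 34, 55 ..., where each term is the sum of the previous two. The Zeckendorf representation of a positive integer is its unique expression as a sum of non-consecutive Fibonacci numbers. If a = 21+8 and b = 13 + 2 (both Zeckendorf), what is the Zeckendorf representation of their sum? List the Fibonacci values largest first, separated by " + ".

The two numbers are 29 and 15, so their sum is 44.
largest Fibonacci ≤ 44 is 34; 44 − 34 = 10
largest Fibonacci ≤ 10 is 8; 10 − 8 = 2
largest Fibonacci ≤ 2 is 2; 2 − 2 = 0

34 + 8 + 2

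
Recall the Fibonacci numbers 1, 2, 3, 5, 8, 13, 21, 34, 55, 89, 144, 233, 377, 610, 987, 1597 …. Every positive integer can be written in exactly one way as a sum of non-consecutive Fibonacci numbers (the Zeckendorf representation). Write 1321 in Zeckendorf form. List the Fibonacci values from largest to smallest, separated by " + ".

987 + 233 + 89 + 8 + 3 + 1

largest Fibonacci ≤ 1321 is 987; 1321 − 987 = 334
largest Fibonacci ≤ 334 is 233; 334 − 233 = 101
largest Fibonacci ≤ 101 is 89; 101 − 89 = 12
largest Fibonacci ≤ 12 is 8; 12 − 8 = 4
largest Fibonacci ≤ 4 is 3; 4 − 3 = 1
largest Fibonacci ≤ 1 is 1; 1 − 1 = 0
So 1321 = 987 + 233 + 89 + 8 + 3 + 1, with no two terms consecutive in the sequence.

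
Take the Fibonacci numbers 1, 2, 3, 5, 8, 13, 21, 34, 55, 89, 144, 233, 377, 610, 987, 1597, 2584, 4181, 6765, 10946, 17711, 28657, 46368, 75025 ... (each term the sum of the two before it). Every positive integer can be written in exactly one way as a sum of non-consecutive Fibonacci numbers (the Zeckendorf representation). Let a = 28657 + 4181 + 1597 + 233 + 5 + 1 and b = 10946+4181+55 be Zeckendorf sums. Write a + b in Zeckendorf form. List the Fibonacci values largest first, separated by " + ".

46368 + 2584 + 610 + 233 + 55 + 5 + 1

The two numbers are 34674 and 15182, so their sum is 49856.
Greedily peel off the largest Fibonacci term at each step:
subtract 46368 from 49856: 3488 remains
subtract 2584 from 3488: 904 remains
subtract 610 from 904: 294 remains
subtract 233 from 294: 61 remains
subtract 55 from 61: 6 remains
subtract 5 from 6: 1 remains
subtract 1 from 1: 0 remains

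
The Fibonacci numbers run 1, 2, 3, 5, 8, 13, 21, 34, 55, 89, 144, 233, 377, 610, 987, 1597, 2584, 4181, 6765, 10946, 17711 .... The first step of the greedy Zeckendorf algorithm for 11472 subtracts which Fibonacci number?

10946

10946 ≤ 11472 < 17711, so the largest Fibonacci number not exceeding 11472 is 10946.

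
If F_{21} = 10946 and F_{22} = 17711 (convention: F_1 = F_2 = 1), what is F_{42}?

By the doubling identity F_{2k} = F_k(2F_{k+1} − F_k): F_{42} = 10946·(2·17711 − 10946) = 10946·24476 = 267914296.

267914296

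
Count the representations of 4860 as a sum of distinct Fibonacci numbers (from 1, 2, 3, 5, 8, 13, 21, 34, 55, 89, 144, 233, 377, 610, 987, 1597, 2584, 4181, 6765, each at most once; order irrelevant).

48

Starting from the Zeckendorf form and repeatedly splitting a term F_k into F_{k−1} + F_{k−2} (when neither is already used) reaches every representation.
4860 = 4181+610+55+13+1 = 4181+610+55+8+5+1 = 4181+610+34+21+13+1 = 4181+377+233+55+13+1 = 4181+610+55+8+3+2+1 = … (43 more), for 48 in all.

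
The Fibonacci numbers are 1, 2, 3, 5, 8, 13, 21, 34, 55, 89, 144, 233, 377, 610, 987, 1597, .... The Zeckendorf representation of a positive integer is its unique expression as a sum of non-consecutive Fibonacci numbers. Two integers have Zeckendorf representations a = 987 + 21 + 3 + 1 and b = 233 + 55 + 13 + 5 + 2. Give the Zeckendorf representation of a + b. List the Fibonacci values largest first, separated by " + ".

987 + 233 + 89 + 8 + 3

The two numbers are 1012 and 308, so their sum is 1320.
Repeatedly subtract the largest Fibonacci number that fits:
1320: greatest Fibonacci not exceeding it is 987, leaving 333
333: greatest Fibonacci not exceeding it is 233, leaving 100
100: greatest Fibonacci not exceeding it is 89, leaving 11
11: greatest Fibonacci not exceeding it is 8, leaving 3
3: greatest Fibonacci not exceeding it is 3, leaving 0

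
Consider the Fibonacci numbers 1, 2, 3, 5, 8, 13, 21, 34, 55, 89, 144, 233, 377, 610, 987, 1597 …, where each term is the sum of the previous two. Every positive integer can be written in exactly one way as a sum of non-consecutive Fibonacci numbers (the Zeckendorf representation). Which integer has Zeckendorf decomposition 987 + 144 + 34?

987 + 144 + 34 = 1165.

1165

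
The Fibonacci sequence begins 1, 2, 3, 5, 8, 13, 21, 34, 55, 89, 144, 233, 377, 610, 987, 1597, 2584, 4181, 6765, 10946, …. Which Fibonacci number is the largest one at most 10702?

6765

6765 ≤ 10702 < 10946, so the largest Fibonacci number not exceeding 10702 is 6765.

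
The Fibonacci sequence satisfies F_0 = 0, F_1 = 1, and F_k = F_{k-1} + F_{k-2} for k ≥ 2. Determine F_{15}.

610

Iterating the recurrence up to F_{7} = 13 and F_{6} = 8:
F_{8} = F_{7} + F_{6} = 13 + 8 = 21
F_{9} = F_{8} + F_{7} = 21 + 13 = 34
F_{10} = F_{9} + F_{8} = 34 + 21 = 55
F_{11} = F_{10} + F_{9} = 55 + 34 = 89
F_{12} = F_{11} + F_{10} = 89 + 55 = 144
F_{13} = F_{12} + F_{11} = 144 + 89 = 233
F_{14} = F_{13} + F_{12} = 233 + 144 = 377
F_{15} = F_{14} + F_{13} = 377 + 233 = 610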